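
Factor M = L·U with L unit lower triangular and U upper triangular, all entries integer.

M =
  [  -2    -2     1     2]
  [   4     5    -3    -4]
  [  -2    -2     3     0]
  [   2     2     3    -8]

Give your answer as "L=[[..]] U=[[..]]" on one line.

L=[[1,0,0,0],[-2,1,0,0],[1,0,1,0],[-1,0,2,1]] U=[[-2,-2,1,2],[0,1,-1,0],[0,0,2,-2],[0,0,0,-2]]

  R1 -= -2·R0 → [0,1,-1,0]
  R2 -= 1·R0 → [0,0,2,-2]
  R3 -= -1·R0 → [0,0,4,-6]
  R2 -= 0·R1 → [0,0,2,-2]
  R3 -= 0·R1 → [0,0,4,-6]
  R3 -= 2·R2 → [0,0,0,-2]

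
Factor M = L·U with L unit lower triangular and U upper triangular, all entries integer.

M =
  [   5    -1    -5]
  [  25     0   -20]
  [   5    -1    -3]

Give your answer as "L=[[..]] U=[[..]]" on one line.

  r1 -= 5·r0 → [0,5,5]
  r2 -= 1·r0 → [0,0,2]
  r2 -= 0·r1 → [0,0,2]

L=[[1,0,0],[5,1,0],[1,0,1]] U=[[5,-1,-5],[0,5,5],[0,0,2]]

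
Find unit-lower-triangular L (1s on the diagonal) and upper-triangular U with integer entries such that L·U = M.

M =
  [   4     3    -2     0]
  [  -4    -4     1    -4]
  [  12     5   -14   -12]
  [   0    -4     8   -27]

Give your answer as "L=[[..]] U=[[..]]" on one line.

  R1 -= -1·R0 → [0,-1,-1,-4]
  R2 -= 3·R0 → [0,-4,-8,-12]
  R3 -= 0·R0 → [0,-4,8,-27]
  R2 -= 4·R1 → [0,0,-4,4]
  R3 -= 4·R1 → [0,0,12,-11]
  R3 -= -3·R2 → [0,0,0,1]

L=[[1,0,0,0],[-1,1,0,0],[3,4,1,0],[0,4,-3,1]] U=[[4,3,-2,0],[0,-1,-1,-4],[0,0,-4,4],[0,0,0,1]]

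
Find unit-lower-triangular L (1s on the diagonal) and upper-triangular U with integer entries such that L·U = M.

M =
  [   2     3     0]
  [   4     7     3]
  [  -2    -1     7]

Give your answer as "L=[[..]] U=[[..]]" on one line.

  R1 -= 2·R0 → [0,1,3]
  R2 -= -1·R0 → [0,2,7]
  R2 -= 2·R1 → [0,0,1]

L=[[1,0,0],[2,1,0],[-1,2,1]] U=[[2,3,0],[0,1,3],[0,0,1]]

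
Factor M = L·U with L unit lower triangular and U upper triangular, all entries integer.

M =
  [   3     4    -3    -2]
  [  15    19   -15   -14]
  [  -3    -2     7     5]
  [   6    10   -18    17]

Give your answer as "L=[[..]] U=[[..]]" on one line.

L=[[1,0,0,0],[5,1,0,0],[-1,-2,1,0],[2,-2,-3,1]] U=[[3,4,-3,-2],[0,-1,0,-4],[0,0,4,-5],[0,0,0,-2]]

  R1 -= 5·R0 → [0,-1,0,-4]
  R2 -= -1·R0 → [0,2,4,3]
  R3 -= 2·R0 → [0,2,-12,21]
  R2 -= -2·R1 → [0,0,4,-5]
  R3 -= -2·R1 → [0,0,-12,13]
  R3 -= -3·R2 → [0,0,0,-2]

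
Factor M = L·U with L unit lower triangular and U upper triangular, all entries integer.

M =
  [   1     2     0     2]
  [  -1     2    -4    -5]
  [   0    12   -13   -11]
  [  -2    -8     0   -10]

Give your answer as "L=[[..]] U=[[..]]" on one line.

L=[[1,0,0,0],[-1,1,0,0],[0,3,1,0],[-2,-1,4,1]] U=[[1,2,0,2],[0,4,-4,-3],[0,0,-1,-2],[0,0,0,-1]]

  row1 -= -1·row0 → [0,4,-4,-3]
  row2 -= 0·row0 → [0,12,-13,-11]
  row3 -= -2·row0 → [0,-4,0,-6]
  row2 -= 3·row1 → [0,0,-1,-2]
  row3 -= -1·row1 → [0,0,-4,-9]
  row3 -= 4·row2 → [0,0,0,-1]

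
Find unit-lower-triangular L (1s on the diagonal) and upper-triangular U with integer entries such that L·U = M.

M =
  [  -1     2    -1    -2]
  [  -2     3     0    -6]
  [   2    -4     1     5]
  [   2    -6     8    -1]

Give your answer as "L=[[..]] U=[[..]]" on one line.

  row1 -= 2·row0 → [0,-1,2,-2]
  row2 -= -2·row0 → [0,0,-1,1]
  row3 -= -2·row0 → [0,-2,6,-5]
  row2 -= 0·row1 → [0,0,-1,1]
  row3 -= 2·row1 → [0,0,2,-1]
  row3 -= -2·row2 → [0,0,0,1]

L=[[1,0,0,0],[2,1,0,0],[-2,0,1,0],[-2,2,-2,1]] U=[[-1,2,-1,-2],[0,-1,2,-2],[0,0,-1,1],[0,0,0,1]]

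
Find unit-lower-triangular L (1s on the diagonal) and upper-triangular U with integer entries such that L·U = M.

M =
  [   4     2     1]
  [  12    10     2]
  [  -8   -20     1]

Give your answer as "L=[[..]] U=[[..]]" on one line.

  R1 -= 3·R0 → [0,4,-1]
  R2 -= -2·R0 → [0,-16,3]
  R2 -= -4·R1 → [0,0,-1]

L=[[1,0,0],[3,1,0],[-2,-4,1]] U=[[4,2,1],[0,4,-1],[0,0,-1]]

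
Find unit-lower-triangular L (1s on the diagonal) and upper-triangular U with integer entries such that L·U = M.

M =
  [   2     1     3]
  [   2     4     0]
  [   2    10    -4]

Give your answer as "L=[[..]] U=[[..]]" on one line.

L=[[1,0,0],[1,1,0],[1,3,1]] U=[[2,1,3],[0,3,-3],[0,0,2]]

  R1 -= 1·R0 → [0,3,-3]
  R2 -= 1·R0 → [0,9,-7]
  R2 -= 3·R1 → [0,0,2]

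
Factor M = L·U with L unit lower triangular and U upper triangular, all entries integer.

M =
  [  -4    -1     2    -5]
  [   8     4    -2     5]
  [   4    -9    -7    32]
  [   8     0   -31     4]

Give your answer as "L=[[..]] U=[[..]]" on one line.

  row1 -= -2·row0 → [0,2,2,-5]
  row2 -= -1·row0 → [0,-10,-5,27]
  row3 -= -2·row0 → [0,-2,-27,-6]
  row2 -= -5·row1 → [0,0,5,2]
  row3 -= -1·row1 → [0,0,-25,-11]
  row3 -= -5·row2 → [0,0,0,-1]

L=[[1,0,0,0],[-2,1,0,0],[-1,-5,1,0],[-2,-1,-5,1]] U=[[-4,-1,2,-5],[0,2,2,-5],[0,0,5,2],[0,0,0,-1]]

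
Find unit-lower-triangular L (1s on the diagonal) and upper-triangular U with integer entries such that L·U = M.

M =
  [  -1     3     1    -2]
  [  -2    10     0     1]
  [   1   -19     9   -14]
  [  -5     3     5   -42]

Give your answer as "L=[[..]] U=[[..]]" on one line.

L=[[1,0,0,0],[2,1,0,0],[-1,-4,1,0],[5,-3,-3,1]] U=[[-1,3,1,-2],[0,4,-2,5],[0,0,2,4],[0,0,0,-5]]

  R1 -= 2·R0 → [0,4,-2,5]
  R2 -= -1·R0 → [0,-16,10,-16]
  R3 -= 5·R0 → [0,-12,0,-32]
  R2 -= -4·R1 → [0,0,2,4]
  R3 -= -3·R1 → [0,0,-6,-17]
  R3 -= -3·R2 → [0,0,0,-5]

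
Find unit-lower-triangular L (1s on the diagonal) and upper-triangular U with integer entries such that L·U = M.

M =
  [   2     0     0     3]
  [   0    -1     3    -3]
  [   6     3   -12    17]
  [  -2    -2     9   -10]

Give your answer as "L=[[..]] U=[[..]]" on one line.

L=[[1,0,0,0],[0,1,0,0],[3,-3,1,0],[-1,2,-1,1]] U=[[2,0,0,3],[0,-1,3,-3],[0,0,-3,-1],[0,0,0,-2]]

  row1 -= 0·row0 → [0,-1,3,-3]
  row2 -= 3·row0 → [0,3,-12,8]
  row3 -= -1·row0 → [0,-2,9,-7]
  row2 -= -3·row1 → [0,0,-3,-1]
  row3 -= 2·row1 → [0,0,3,-1]
  row3 -= -1·row2 → [0,0,0,-2]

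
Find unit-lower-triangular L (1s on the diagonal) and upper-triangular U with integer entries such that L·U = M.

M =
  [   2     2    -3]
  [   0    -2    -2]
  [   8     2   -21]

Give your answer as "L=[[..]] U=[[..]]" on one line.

L=[[1,0,0],[0,1,0],[4,3,1]] U=[[2,2,-3],[0,-2,-2],[0,0,-3]]

  R1 -= 0·R0 → [0,-2,-2]
  R2 -= 4·R0 → [0,-6,-9]
  R2 -= 3·R1 → [0,0,-3]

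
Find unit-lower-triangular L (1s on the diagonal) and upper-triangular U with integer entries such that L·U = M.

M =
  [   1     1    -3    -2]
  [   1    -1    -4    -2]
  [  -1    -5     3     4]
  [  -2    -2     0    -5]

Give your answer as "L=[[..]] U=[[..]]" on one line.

  R1 -= 1·R0 → [0,-2,-1,0]
  R2 -= -1·R0 → [0,-4,0,2]
  R3 -= -2·R0 → [0,0,-6,-9]
  R2 -= 2·R1 → [0,0,2,2]
  R3 -= 0·R1 → [0,0,-6,-9]
  R3 -= -3·R2 → [0,0,0,-3]

L=[[1,0,0,0],[1,1,0,0],[-1,2,1,0],[-2,0,-3,1]] U=[[1,1,-3,-2],[0,-2,-1,0],[0,0,2,2],[0,0,0,-3]]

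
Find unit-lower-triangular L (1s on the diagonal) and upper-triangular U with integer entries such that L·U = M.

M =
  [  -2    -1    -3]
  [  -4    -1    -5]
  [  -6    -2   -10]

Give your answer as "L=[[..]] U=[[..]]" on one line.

  row1 -= 2·row0 → [0,1,1]
  row2 -= 3·row0 → [0,1,-1]
  row2 -= 1·row1 → [0,0,-2]

L=[[1,0,0],[2,1,0],[3,1,1]] U=[[-2,-1,-3],[0,1,1],[0,0,-2]]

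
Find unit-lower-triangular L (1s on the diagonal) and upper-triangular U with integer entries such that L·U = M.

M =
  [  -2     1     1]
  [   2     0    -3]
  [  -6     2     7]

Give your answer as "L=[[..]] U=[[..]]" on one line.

  r1 -= -1·r0 → [0,1,-2]
  r2 -= 3·r0 → [0,-1,4]
  r2 -= -1·r1 → [0,0,2]

L=[[1,0,0],[-1,1,0],[3,-1,1]] U=[[-2,1,1],[0,1,-2],[0,0,2]]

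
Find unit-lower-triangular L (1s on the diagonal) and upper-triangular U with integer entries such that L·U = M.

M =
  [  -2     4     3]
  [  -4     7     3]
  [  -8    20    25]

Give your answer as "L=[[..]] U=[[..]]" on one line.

L=[[1,0,0],[2,1,0],[4,-4,1]] U=[[-2,4,3],[0,-1,-3],[0,0,1]]

  R1 -= 2·R0 → [0,-1,-3]
  R2 -= 4·R0 → [0,4,13]
  R2 -= -4·R1 → [0,0,1]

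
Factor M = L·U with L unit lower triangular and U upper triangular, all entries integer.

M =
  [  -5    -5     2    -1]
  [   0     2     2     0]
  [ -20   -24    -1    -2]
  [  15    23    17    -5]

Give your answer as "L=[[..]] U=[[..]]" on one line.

L=[[1,0,0,0],[0,1,0,0],[4,-2,1,0],[-3,4,-3,1]] U=[[-5,-5,2,-1],[0,2,2,0],[0,0,-5,2],[0,0,0,-2]]

  r1 -= 0·r0 → [0,2,2,0]
  r2 -= 4·r0 → [0,-4,-9,2]
  r3 -= -3·r0 → [0,8,23,-8]
  r2 -= -2·r1 → [0,0,-5,2]
  r3 -= 4·r1 → [0,0,15,-8]
  r3 -= -3·r2 → [0,0,0,-2]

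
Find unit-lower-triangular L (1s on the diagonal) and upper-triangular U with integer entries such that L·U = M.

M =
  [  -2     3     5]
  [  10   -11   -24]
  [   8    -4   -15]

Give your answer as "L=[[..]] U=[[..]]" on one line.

L=[[1,0,0],[-5,1,0],[-4,2,1]] U=[[-2,3,5],[0,4,1],[0,0,3]]

  row1 -= -5·row0 → [0,4,1]
  row2 -= -4·row0 → [0,8,5]
  row2 -= 2·row1 → [0,0,3]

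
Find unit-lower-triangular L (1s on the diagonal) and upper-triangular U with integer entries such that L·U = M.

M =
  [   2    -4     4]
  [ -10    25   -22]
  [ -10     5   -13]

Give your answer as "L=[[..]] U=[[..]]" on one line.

  row1 -= -5·row0 → [0,5,-2]
  row2 -= -5·row0 → [0,-15,7]
  row2 -= -3·row1 → [0,0,1]

L=[[1,0,0],[-5,1,0],[-5,-3,1]] U=[[2,-4,4],[0,5,-2],[0,0,1]]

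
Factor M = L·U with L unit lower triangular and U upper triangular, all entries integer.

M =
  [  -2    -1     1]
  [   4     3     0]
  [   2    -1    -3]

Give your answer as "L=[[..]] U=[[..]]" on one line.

L=[[1,0,0],[-2,1,0],[-1,-2,1]] U=[[-2,-1,1],[0,1,2],[0,0,2]]

  r1 -= -2·r0 → [0,1,2]
  r2 -= -1·r0 → [0,-2,-2]
  r2 -= -2·r1 → [0,0,2]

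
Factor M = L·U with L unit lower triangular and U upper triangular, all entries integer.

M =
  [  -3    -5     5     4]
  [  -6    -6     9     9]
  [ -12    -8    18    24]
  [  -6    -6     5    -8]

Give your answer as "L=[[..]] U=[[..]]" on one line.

L=[[1,0,0,0],[2,1,0,0],[4,3,1,0],[2,1,-4,1]] U=[[-3,-5,5,4],[0,4,-1,1],[0,0,1,5],[0,0,0,3]]

  R1 -= 2·R0 → [0,4,-1,1]
  R2 -= 4·R0 → [0,12,-2,8]
  R3 -= 2·R0 → [0,4,-5,-16]
  R2 -= 3·R1 → [0,0,1,5]
  R3 -= 1·R1 → [0,0,-4,-17]
  R3 -= -4·R2 → [0,0,0,3]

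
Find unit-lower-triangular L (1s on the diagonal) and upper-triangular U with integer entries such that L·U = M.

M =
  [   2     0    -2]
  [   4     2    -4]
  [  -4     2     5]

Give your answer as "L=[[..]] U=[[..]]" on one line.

  r1 -= 2·r0 → [0,2,0]
  r2 -= -2·r0 → [0,2,1]
  r2 -= 1·r1 → [0,0,1]

L=[[1,0,0],[2,1,0],[-2,1,1]] U=[[2,0,-2],[0,2,0],[0,0,1]]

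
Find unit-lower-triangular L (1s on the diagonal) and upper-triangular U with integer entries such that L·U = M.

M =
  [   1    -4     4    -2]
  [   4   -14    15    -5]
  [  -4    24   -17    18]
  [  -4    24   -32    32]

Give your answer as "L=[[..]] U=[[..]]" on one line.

L=[[1,0,0,0],[4,1,0,0],[-4,4,1,0],[-4,4,-4,1]] U=[[1,-4,4,-2],[0,2,-1,3],[0,0,3,-2],[0,0,0,4]]

  r1 -= 4·r0 → [0,2,-1,3]
  r2 -= -4·r0 → [0,8,-1,10]
  r3 -= -4·r0 → [0,8,-16,24]
  r2 -= 4·r1 → [0,0,3,-2]
  r3 -= 4·r1 → [0,0,-12,12]
  r3 -= -4·r2 → [0,0,0,4]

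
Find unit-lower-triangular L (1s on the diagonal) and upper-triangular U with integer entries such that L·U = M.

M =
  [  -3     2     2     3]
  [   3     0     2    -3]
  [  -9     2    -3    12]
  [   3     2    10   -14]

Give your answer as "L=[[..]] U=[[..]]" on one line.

L=[[1,0,0,0],[-1,1,0,0],[3,-2,1,0],[-1,2,-4,1]] U=[[-3,2,2,3],[0,2,4,0],[0,0,-1,3],[0,0,0,1]]

  r1 -= -1·r0 → [0,2,4,0]
  r2 -= 3·r0 → [0,-4,-9,3]
  r3 -= -1·r0 → [0,4,12,-11]
  r2 -= -2·r1 → [0,0,-1,3]
  r3 -= 2·r1 → [0,0,4,-11]
  r3 -= -4·r2 → [0,0,0,1]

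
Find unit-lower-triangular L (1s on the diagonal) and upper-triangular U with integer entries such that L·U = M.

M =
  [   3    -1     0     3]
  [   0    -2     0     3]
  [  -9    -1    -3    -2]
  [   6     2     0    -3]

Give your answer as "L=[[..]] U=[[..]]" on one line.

  row1 -= 0·row0 → [0,-2,0,3]
  row2 -= -3·row0 → [0,-4,-3,7]
  row3 -= 2·row0 → [0,4,0,-9]
  row2 -= 2·row1 → [0,0,-3,1]
  row3 -= -2·row1 → [0,0,0,-3]
  row3 -= 0·row2 → [0,0,0,-3]

L=[[1,0,0,0],[0,1,0,0],[-3,2,1,0],[2,-2,0,1]] U=[[3,-1,0,3],[0,-2,0,3],[0,0,-3,1],[0,0,0,-3]]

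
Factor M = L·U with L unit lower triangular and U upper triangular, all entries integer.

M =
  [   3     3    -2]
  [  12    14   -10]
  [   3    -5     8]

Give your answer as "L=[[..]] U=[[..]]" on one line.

L=[[1,0,0],[4,1,0],[1,-4,1]] U=[[3,3,-2],[0,2,-2],[0,0,2]]

  row1 -= 4·row0 → [0,2,-2]
  row2 -= 1·row0 → [0,-8,10]
  row2 -= -4·row1 → [0,0,2]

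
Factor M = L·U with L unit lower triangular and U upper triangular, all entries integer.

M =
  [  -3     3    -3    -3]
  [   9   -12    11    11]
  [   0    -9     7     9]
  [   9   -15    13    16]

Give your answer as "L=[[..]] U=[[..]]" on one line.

L=[[1,0,0,0],[-3,1,0,0],[0,3,1,0],[-3,2,0,1]] U=[[-3,3,-3,-3],[0,-3,2,2],[0,0,1,3],[0,0,0,3]]

  r1 -= -3·r0 → [0,-3,2,2]
  r2 -= 0·r0 → [0,-9,7,9]
  r3 -= -3·r0 → [0,-6,4,7]
  r2 -= 3·r1 → [0,0,1,3]
  r3 -= 2·r1 → [0,0,0,3]
  r3 -= 0·r2 → [0,0,0,3]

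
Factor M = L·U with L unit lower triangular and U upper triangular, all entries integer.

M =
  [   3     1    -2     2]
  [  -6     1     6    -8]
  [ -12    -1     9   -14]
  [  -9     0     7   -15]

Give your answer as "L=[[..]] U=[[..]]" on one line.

L=[[1,0,0,0],[-2,1,0,0],[-4,1,1,0],[-3,1,1,1]] U=[[3,1,-2,2],[0,3,2,-4],[0,0,-1,-2],[0,0,0,-3]]

  R1 -= -2·R0 → [0,3,2,-4]
  R2 -= -4·R0 → [0,3,1,-6]
  R3 -= -3·R0 → [0,3,1,-9]
  R2 -= 1·R1 → [0,0,-1,-2]
  R3 -= 1·R1 → [0,0,-1,-5]
  R3 -= 1·R2 → [0,0,0,-3]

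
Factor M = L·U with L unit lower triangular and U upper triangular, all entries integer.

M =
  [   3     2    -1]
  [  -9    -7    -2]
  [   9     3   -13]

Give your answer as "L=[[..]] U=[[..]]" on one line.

L=[[1,0,0],[-3,1,0],[3,3,1]] U=[[3,2,-1],[0,-1,-5],[0,0,5]]

  R1 -= -3·R0 → [0,-1,-5]
  R2 -= 3·R0 → [0,-3,-10]
  R2 -= 3·R1 → [0,0,5]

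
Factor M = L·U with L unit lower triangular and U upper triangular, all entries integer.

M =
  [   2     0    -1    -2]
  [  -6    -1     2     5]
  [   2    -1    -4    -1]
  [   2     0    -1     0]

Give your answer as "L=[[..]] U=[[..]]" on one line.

L=[[1,0,0,0],[-3,1,0,0],[1,1,1,0],[1,0,0,1]] U=[[2,0,-1,-2],[0,-1,-1,-1],[0,0,-2,2],[0,0,0,2]]

  R1 -= -3·R0 → [0,-1,-1,-1]
  R2 -= 1·R0 → [0,-1,-3,1]
  R3 -= 1·R0 → [0,0,0,2]
  R2 -= 1·R1 → [0,0,-2,2]
  R3 -= 0·R1 → [0,0,0,2]
  R3 -= 0·R2 → [0,0,0,2]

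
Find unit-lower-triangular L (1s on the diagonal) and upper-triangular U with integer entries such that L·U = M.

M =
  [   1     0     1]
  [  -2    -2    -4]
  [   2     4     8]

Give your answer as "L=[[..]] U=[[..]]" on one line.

L=[[1,0,0],[-2,1,0],[2,-2,1]] U=[[1,0,1],[0,-2,-2],[0,0,2]]

  R1 -= -2·R0 → [0,-2,-2]
  R2 -= 2·R0 → [0,4,6]
  R2 -= -2·R1 → [0,0,2]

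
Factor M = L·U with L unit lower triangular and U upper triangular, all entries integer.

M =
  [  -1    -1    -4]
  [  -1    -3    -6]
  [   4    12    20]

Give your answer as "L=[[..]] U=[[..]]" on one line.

L=[[1,0,0],[1,1,0],[-4,-4,1]] U=[[-1,-1,-4],[0,-2,-2],[0,0,-4]]

  r1 -= 1·r0 → [0,-2,-2]
  r2 -= -4·r0 → [0,8,4]
  r2 -= -4·r1 → [0,0,-4]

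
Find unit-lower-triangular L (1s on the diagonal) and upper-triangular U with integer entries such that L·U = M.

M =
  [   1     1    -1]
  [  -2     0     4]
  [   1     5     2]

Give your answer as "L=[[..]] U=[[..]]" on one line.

L=[[1,0,0],[-2,1,0],[1,2,1]] U=[[1,1,-1],[0,2,2],[0,0,-1]]

  row1 -= -2·row0 → [0,2,2]
  row2 -= 1·row0 → [0,4,3]
  row2 -= 2·row1 → [0,0,-1]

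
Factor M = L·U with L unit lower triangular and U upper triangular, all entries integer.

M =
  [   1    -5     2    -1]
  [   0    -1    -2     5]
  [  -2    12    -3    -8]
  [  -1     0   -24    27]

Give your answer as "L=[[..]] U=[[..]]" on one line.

L=[[1,0,0,0],[0,1,0,0],[-2,-2,1,0],[-1,5,4,1]] U=[[1,-5,2,-1],[0,-1,-2,5],[0,0,-3,0],[0,0,0,1]]

  R1 -= 0·R0 → [0,-1,-2,5]
  R2 -= -2·R0 → [0,2,1,-10]
  R3 -= -1·R0 → [0,-5,-22,26]
  R2 -= -2·R1 → [0,0,-3,0]
  R3 -= 5·R1 → [0,0,-12,1]
  R3 -= 4·R2 → [0,0,0,1]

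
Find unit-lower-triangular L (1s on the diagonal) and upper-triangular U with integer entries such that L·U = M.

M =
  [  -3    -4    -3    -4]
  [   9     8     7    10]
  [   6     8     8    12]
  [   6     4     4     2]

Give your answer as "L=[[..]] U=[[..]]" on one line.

L=[[1,0,0,0],[-3,1,0,0],[-2,0,1,0],[-2,1,0,1]] U=[[-3,-4,-3,-4],[0,-4,-2,-2],[0,0,2,4],[0,0,0,-4]]

  row1 -= -3·row0 → [0,-4,-2,-2]
  row2 -= -2·row0 → [0,0,2,4]
  row3 -= -2·row0 → [0,-4,-2,-6]
  row2 -= 0·row1 → [0,0,2,4]
  row3 -= 1·row1 → [0,0,0,-4]
  row3 -= 0·row2 → [0,0,0,-4]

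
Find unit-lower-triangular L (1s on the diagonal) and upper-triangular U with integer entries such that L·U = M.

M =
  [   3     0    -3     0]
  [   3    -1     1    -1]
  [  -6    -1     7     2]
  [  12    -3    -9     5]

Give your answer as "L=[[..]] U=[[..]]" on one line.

L=[[1,0,0,0],[1,1,0,0],[-2,1,1,0],[4,3,3,1]] U=[[3,0,-3,0],[0,-1,4,-1],[0,0,-3,3],[0,0,0,-1]]

  R1 -= 1·R0 → [0,-1,4,-1]
  R2 -= -2·R0 → [0,-1,1,2]
  R3 -= 4·R0 → [0,-3,3,5]
  R2 -= 1·R1 → [0,0,-3,3]
  R3 -= 3·R1 → [0,0,-9,8]
  R3 -= 3·R2 → [0,0,0,-1]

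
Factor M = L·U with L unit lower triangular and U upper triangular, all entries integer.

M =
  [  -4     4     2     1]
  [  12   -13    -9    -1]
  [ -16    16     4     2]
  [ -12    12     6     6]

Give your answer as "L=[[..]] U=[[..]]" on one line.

  r1 -= -3·r0 → [0,-1,-3,2]
  r2 -= 4·r0 → [0,0,-4,-2]
  r3 -= 3·r0 → [0,0,0,3]
  r2 -= 0·r1 → [0,0,-4,-2]
  r3 -= 0·r1 → [0,0,0,3]
  r3 -= 0·r2 → [0,0,0,3]

L=[[1,0,0,0],[-3,1,0,0],[4,0,1,0],[3,0,0,1]] U=[[-4,4,2,1],[0,-1,-3,2],[0,0,-4,-2],[0,0,0,3]]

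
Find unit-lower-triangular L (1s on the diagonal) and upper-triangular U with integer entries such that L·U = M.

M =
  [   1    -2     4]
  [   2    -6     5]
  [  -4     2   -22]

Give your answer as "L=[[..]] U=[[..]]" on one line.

  R1 -= 2·R0 → [0,-2,-3]
  R2 -= -4·R0 → [0,-6,-6]
  R2 -= 3·R1 → [0,0,3]

L=[[1,0,0],[2,1,0],[-4,3,1]] U=[[1,-2,4],[0,-2,-3],[0,0,3]]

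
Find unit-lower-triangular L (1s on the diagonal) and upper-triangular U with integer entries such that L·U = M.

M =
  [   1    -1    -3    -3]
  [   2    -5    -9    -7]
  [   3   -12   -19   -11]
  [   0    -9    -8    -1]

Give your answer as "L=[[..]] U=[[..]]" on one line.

  r1 -= 2·r0 → [0,-3,-3,-1]
  r2 -= 3·r0 → [0,-9,-10,-2]
  r3 -= 0·r0 → [0,-9,-8,-1]
  r2 -= 3·r1 → [0,0,-1,1]
  r3 -= 3·r1 → [0,0,1,2]
  r3 -= -1·r2 → [0,0,0,3]

L=[[1,0,0,0],[2,1,0,0],[3,3,1,0],[0,3,-1,1]] U=[[1,-1,-3,-3],[0,-3,-3,-1],[0,0,-1,1],[0,0,0,3]]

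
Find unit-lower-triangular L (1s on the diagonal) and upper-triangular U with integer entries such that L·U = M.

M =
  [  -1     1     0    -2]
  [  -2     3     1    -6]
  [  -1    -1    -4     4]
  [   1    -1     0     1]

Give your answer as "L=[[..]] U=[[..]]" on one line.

  R1 -= 2·R0 → [0,1,1,-2]
  R2 -= 1·R0 → [0,-2,-4,6]
  R3 -= -1·R0 → [0,0,0,-1]
  R2 -= -2·R1 → [0,0,-2,2]
  R3 -= 0·R1 → [0,0,0,-1]
  R3 -= 0·R2 → [0,0,0,-1]

L=[[1,0,0,0],[2,1,0,0],[1,-2,1,0],[-1,0,0,1]] U=[[-1,1,0,-2],[0,1,1,-2],[0,0,-2,2],[0,0,0,-1]]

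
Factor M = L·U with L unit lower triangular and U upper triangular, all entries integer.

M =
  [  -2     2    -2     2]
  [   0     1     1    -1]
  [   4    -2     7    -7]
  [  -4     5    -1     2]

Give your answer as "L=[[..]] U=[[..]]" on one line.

  row1 -= 0·row0 → [0,1,1,-1]
  row2 -= -2·row0 → [0,2,3,-3]
  row3 -= 2·row0 → [0,1,3,-2]
  row2 -= 2·row1 → [0,0,1,-1]
  row3 -= 1·row1 → [0,0,2,-1]
  row3 -= 2·row2 → [0,0,0,1]

L=[[1,0,0,0],[0,1,0,0],[-2,2,1,0],[2,1,2,1]] U=[[-2,2,-2,2],[0,1,1,-1],[0,0,1,-1],[0,0,0,1]]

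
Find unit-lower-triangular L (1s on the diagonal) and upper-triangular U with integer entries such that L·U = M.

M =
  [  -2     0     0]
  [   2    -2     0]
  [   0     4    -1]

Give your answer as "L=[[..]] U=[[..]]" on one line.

L=[[1,0,0],[-1,1,0],[0,-2,1]] U=[[-2,0,0],[0,-2,0],[0,0,-1]]

  R1 -= -1·R0 → [0,-2,0]
  R2 -= 0·R0 → [0,4,-1]
  R2 -= -2·R1 → [0,0,-1]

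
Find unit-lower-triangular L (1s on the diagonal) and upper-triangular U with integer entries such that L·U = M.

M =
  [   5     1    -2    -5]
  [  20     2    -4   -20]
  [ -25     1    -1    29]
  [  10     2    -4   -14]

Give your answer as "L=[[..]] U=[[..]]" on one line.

  r1 -= 4·r0 → [0,-2,4,0]
  r2 -= -5·r0 → [0,6,-11,4]
  r3 -= 2·r0 → [0,0,0,-4]
  r2 -= -3·r1 → [0,0,1,4]
  r3 -= 0·r1 → [0,0,0,-4]
  r3 -= 0·r2 → [0,0,0,-4]

L=[[1,0,0,0],[4,1,0,0],[-5,-3,1,0],[2,0,0,1]] U=[[5,1,-2,-5],[0,-2,4,0],[0,0,1,4],[0,0,0,-4]]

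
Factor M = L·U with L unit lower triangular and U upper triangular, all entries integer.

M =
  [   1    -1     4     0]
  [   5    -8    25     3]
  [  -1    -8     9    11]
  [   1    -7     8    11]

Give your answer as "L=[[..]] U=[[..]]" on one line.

  row1 -= 5·row0 → [0,-3,5,3]
  row2 -= -1·row0 → [0,-9,13,11]
  row3 -= 1·row0 → [0,-6,4,11]
  row2 -= 3·row1 → [0,0,-2,2]
  row3 -= 2·row1 → [0,0,-6,5]
  row3 -= 3·row2 → [0,0,0,-1]

L=[[1,0,0,0],[5,1,0,0],[-1,3,1,0],[1,2,3,1]] U=[[1,-1,4,0],[0,-3,5,3],[0,0,-2,2],[0,0,0,-1]]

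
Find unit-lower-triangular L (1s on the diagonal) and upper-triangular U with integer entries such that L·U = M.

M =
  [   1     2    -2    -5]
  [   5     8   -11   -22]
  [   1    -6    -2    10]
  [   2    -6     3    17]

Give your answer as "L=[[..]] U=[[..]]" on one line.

  R1 -= 5·R0 → [0,-2,-1,3]
  R2 -= 1·R0 → [0,-8,0,15]
  R3 -= 2·R0 → [0,-10,7,27]
  R2 -= 4·R1 → [0,0,4,3]
  R3 -= 5·R1 → [0,0,12,12]
  R3 -= 3·R2 → [0,0,0,3]

L=[[1,0,0,0],[5,1,0,0],[1,4,1,0],[2,5,3,1]] U=[[1,2,-2,-5],[0,-2,-1,3],[0,0,4,3],[0,0,0,3]]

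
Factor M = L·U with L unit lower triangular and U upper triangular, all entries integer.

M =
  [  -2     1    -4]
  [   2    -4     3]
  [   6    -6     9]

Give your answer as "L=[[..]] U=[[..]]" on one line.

L=[[1,0,0],[-1,1,0],[-3,1,1]] U=[[-2,1,-4],[0,-3,-1],[0,0,-2]]

  r1 -= -1·r0 → [0,-3,-1]
  r2 -= -3·r0 → [0,-3,-3]
  r2 -= 1·r1 → [0,0,-2]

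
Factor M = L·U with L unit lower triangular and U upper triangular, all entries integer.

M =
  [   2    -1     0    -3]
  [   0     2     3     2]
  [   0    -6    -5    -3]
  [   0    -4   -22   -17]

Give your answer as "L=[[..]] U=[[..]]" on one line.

  r1 -= 0·r0 → [0,2,3,2]
  r2 -= 0·r0 → [0,-6,-5,-3]
  r3 -= 0·r0 → [0,-4,-22,-17]
  r2 -= -3·r1 → [0,0,4,3]
  r3 -= -2·r1 → [0,0,-16,-13]
  r3 -= -4·r2 → [0,0,0,-1]

L=[[1,0,0,0],[0,1,0,0],[0,-3,1,0],[0,-2,-4,1]] U=[[2,-1,0,-3],[0,2,3,2],[0,0,4,3],[0,0,0,-1]]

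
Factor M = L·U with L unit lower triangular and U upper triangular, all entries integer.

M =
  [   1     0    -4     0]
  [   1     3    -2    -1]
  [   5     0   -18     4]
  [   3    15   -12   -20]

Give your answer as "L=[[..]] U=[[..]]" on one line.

L=[[1,0,0,0],[1,1,0,0],[5,0,1,0],[3,5,-5,1]] U=[[1,0,-4,0],[0,3,2,-1],[0,0,2,4],[0,0,0,5]]

  row1 -= 1·row0 → [0,3,2,-1]
  row2 -= 5·row0 → [0,0,2,4]
  row3 -= 3·row0 → [0,15,0,-20]
  row2 -= 0·row1 → [0,0,2,4]
  row3 -= 5·row1 → [0,0,-10,-15]
  row3 -= -5·row2 → [0,0,0,5]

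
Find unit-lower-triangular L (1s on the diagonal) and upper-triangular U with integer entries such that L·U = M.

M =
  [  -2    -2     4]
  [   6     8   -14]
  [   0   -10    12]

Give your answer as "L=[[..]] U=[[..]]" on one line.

  R1 -= -3·R0 → [0,2,-2]
  R2 -= 0·R0 → [0,-10,12]
  R2 -= -5·R1 → [0,0,2]

L=[[1,0,0],[-3,1,0],[0,-5,1]] U=[[-2,-2,4],[0,2,-2],[0,0,2]]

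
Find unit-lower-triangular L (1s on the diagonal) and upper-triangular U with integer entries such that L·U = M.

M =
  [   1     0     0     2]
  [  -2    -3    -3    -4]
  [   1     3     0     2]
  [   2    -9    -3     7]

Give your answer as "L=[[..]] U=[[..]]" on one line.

L=[[1,0,0,0],[-2,1,0,0],[1,-1,1,0],[2,3,-2,1]] U=[[1,0,0,2],[0,-3,-3,0],[0,0,-3,0],[0,0,0,3]]

  row1 -= -2·row0 → [0,-3,-3,0]
  row2 -= 1·row0 → [0,3,0,0]
  row3 -= 2·row0 → [0,-9,-3,3]
  row2 -= -1·row1 → [0,0,-3,0]
  row3 -= 3·row1 → [0,0,6,3]
  row3 -= -2·row2 → [0,0,0,3]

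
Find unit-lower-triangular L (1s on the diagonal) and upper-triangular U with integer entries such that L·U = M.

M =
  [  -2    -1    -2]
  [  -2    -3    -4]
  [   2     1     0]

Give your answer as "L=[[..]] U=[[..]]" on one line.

L=[[1,0,0],[1,1,0],[-1,0,1]] U=[[-2,-1,-2],[0,-2,-2],[0,0,-2]]

  row1 -= 1·row0 → [0,-2,-2]
  row2 -= -1·row0 → [0,0,-2]
  row2 -= 0·row1 → [0,0,-2]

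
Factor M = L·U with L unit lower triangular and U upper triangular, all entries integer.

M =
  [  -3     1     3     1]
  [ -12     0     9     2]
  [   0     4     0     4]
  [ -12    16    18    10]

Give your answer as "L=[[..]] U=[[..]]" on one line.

  row1 -= 4·row0 → [0,-4,-3,-2]
  row2 -= 0·row0 → [0,4,0,4]
  row3 -= 4·row0 → [0,12,6,6]
  row2 -= -1·row1 → [0,0,-3,2]
  row3 -= -3·row1 → [0,0,-3,0]
  row3 -= 1·row2 → [0,0,0,-2]

L=[[1,0,0,0],[4,1,0,0],[0,-1,1,0],[4,-3,1,1]] U=[[-3,1,3,1],[0,-4,-3,-2],[0,0,-3,2],[0,0,0,-2]]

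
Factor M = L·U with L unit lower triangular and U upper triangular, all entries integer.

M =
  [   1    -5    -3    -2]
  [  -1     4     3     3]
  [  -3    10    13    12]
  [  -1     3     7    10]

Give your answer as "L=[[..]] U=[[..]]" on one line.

L=[[1,0,0,0],[-1,1,0,0],[-3,5,1,0],[-1,2,1,1]] U=[[1,-5,-3,-2],[0,-1,0,1],[0,0,4,1],[0,0,0,5]]

  r1 -= -1·r0 → [0,-1,0,1]
  r2 -= -3·r0 → [0,-5,4,6]
  r3 -= -1·r0 → [0,-2,4,8]
  r2 -= 5·r1 → [0,0,4,1]
  r3 -= 2·r1 → [0,0,4,6]
  r3 -= 1·r2 → [0,0,0,5]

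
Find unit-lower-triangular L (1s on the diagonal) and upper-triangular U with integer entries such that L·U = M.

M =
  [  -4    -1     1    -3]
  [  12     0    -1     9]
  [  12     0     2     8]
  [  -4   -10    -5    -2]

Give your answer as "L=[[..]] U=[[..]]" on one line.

  r1 -= -3·r0 → [0,-3,2,0]
  r2 -= -3·r0 → [0,-3,5,-1]
  r3 -= 1·r0 → [0,-9,-6,1]
  r2 -= 1·r1 → [0,0,3,-1]
  r3 -= 3·r1 → [0,0,-12,1]
  r3 -= -4·r2 → [0,0,0,-3]

L=[[1,0,0,0],[-3,1,0,0],[-3,1,1,0],[1,3,-4,1]] U=[[-4,-1,1,-3],[0,-3,2,0],[0,0,3,-1],[0,0,0,-3]]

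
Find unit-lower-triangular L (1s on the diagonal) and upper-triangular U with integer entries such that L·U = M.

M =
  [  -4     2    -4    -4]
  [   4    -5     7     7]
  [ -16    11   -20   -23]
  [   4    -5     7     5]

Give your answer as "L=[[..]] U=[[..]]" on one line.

  row1 -= -1·row0 → [0,-3,3,3]
  row2 -= 4·row0 → [0,3,-4,-7]
  row3 -= -1·row0 → [0,-3,3,1]
  row2 -= -1·row1 → [0,0,-1,-4]
  row3 -= 1·row1 → [0,0,0,-2]
  row3 -= 0·row2 → [0,0,0,-2]

L=[[1,0,0,0],[-1,1,0,0],[4,-1,1,0],[-1,1,0,1]] U=[[-4,2,-4,-4],[0,-3,3,3],[0,0,-1,-4],[0,0,0,-2]]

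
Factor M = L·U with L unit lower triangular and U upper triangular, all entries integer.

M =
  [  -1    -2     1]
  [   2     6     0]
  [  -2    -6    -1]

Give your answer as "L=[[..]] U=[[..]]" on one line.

L=[[1,0,0],[-2,1,0],[2,-1,1]] U=[[-1,-2,1],[0,2,2],[0,0,-1]]

  R1 -= -2·R0 → [0,2,2]
  R2 -= 2·R0 → [0,-2,-3]
  R2 -= -1·R1 → [0,0,-1]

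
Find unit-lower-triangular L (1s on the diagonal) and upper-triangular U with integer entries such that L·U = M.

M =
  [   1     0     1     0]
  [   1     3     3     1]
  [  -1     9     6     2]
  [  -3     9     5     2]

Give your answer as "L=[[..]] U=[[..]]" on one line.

L=[[1,0,0,0],[1,1,0,0],[-1,3,1,0],[-3,3,2,1]] U=[[1,0,1,0],[0,3,2,1],[0,0,1,-1],[0,0,0,1]]

  r1 -= 1·r0 → [0,3,2,1]
  r2 -= -1·r0 → [0,9,7,2]
  r3 -= -3·r0 → [0,9,8,2]
  r2 -= 3·r1 → [0,0,1,-1]
  r3 -= 3·r1 → [0,0,2,-1]
  r3 -= 2·r2 → [0,0,0,1]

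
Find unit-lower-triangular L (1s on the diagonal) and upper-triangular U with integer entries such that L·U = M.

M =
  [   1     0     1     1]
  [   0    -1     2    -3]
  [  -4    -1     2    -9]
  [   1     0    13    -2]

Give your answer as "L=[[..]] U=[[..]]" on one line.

  R1 -= 0·R0 → [0,-1,2,-3]
  R2 -= -4·R0 → [0,-1,6,-5]
  R3 -= 1·R0 → [0,0,12,-3]
  R2 -= 1·R1 → [0,0,4,-2]
  R3 -= 0·R1 → [0,0,12,-3]
  R3 -= 3·R2 → [0,0,0,3]

L=[[1,0,0,0],[0,1,0,0],[-4,1,1,0],[1,0,3,1]] U=[[1,0,1,1],[0,-1,2,-3],[0,0,4,-2],[0,0,0,3]]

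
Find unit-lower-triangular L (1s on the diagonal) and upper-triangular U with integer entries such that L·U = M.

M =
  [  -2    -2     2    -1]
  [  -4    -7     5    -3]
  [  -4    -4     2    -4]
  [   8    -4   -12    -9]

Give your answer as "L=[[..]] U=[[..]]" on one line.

L=[[1,0,0,0],[2,1,0,0],[2,0,1,0],[-4,4,4,1]] U=[[-2,-2,2,-1],[0,-3,1,-1],[0,0,-2,-2],[0,0,0,-1]]

  R1 -= 2·R0 → [0,-3,1,-1]
  R2 -= 2·R0 → [0,0,-2,-2]
  R3 -= -4·R0 → [0,-12,-4,-13]
  R2 -= 0·R1 → [0,0,-2,-2]
  R3 -= 4·R1 → [0,0,-8,-9]
  R3 -= 4·R2 → [0,0,0,-1]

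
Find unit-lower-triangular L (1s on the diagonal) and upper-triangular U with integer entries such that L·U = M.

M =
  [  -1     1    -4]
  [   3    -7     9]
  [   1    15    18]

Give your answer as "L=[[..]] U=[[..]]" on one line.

L=[[1,0,0],[-3,1,0],[-1,-4,1]] U=[[-1,1,-4],[0,-4,-3],[0,0,2]]

  row1 -= -3·row0 → [0,-4,-3]
  row2 -= -1·row0 → [0,16,14]
  row2 -= -4·row1 → [0,0,2]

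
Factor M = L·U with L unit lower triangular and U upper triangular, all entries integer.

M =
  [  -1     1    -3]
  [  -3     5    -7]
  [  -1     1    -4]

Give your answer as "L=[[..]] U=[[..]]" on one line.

L=[[1,0,0],[3,1,0],[1,0,1]] U=[[-1,1,-3],[0,2,2],[0,0,-1]]

  row1 -= 3·row0 → [0,2,2]
  row2 -= 1·row0 → [0,0,-1]
  row2 -= 0·row1 → [0,0,-1]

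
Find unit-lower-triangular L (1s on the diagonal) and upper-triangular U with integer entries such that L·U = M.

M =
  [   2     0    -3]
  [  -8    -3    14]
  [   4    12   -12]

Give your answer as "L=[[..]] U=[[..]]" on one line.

L=[[1,0,0],[-4,1,0],[2,-4,1]] U=[[2,0,-3],[0,-3,2],[0,0,2]]

  R1 -= -4·R0 → [0,-3,2]
  R2 -= 2·R0 → [0,12,-6]
  R2 -= -4·R1 → [0,0,2]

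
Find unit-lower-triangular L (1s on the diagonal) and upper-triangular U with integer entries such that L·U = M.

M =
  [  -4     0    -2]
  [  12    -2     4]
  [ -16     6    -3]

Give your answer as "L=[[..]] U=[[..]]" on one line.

L=[[1,0,0],[-3,1,0],[4,-3,1]] U=[[-4,0,-2],[0,-2,-2],[0,0,-1]]

  r1 -= -3·r0 → [0,-2,-2]
  r2 -= 4·r0 → [0,6,5]
  r2 -= -3·r1 → [0,0,-1]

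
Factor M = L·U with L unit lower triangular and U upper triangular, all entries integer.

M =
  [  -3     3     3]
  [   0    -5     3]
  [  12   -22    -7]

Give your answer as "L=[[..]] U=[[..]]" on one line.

  r1 -= 0·r0 → [0,-5,3]
  r2 -= -4·r0 → [0,-10,5]
  r2 -= 2·r1 → [0,0,-1]

L=[[1,0,0],[0,1,0],[-4,2,1]] U=[[-3,3,3],[0,-5,3],[0,0,-1]]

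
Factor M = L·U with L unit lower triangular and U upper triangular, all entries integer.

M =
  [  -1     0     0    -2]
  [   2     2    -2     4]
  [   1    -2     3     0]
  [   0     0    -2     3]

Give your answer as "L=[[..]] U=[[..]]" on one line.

L=[[1,0,0,0],[-2,1,0,0],[-1,-1,1,0],[0,0,-2,1]] U=[[-1,0,0,-2],[0,2,-2,0],[0,0,1,-2],[0,0,0,-1]]

  R1 -= -2·R0 → [0,2,-2,0]
  R2 -= -1·R0 → [0,-2,3,-2]
  R3 -= 0·R0 → [0,0,-2,3]
  R2 -= -1·R1 → [0,0,1,-2]
  R3 -= 0·R1 → [0,0,-2,3]
  R3 -= -2·R2 → [0,0,0,-1]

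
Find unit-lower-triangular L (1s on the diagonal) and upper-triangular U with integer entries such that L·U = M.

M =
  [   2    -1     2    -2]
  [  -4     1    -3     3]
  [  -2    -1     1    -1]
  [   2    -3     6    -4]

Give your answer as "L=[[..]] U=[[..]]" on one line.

  R1 -= -2·R0 → [0,-1,1,-1]
  R2 -= -1·R0 → [0,-2,3,-3]
  R3 -= 1·R0 → [0,-2,4,-2]
  R2 -= 2·R1 → [0,0,1,-1]
  R3 -= 2·R1 → [0,0,2,0]
  R3 -= 2·R2 → [0,0,0,2]

L=[[1,0,0,0],[-2,1,0,0],[-1,2,1,0],[1,2,2,1]] U=[[2,-1,2,-2],[0,-1,1,-1],[0,0,1,-1],[0,0,0,2]]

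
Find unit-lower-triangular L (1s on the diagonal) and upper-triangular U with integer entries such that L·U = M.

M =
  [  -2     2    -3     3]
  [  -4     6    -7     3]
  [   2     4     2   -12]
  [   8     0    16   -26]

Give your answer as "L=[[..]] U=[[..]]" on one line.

L=[[1,0,0,0],[2,1,0,0],[-1,3,1,0],[-4,4,4,1]] U=[[-2,2,-3,3],[0,2,-1,-3],[0,0,2,0],[0,0,0,-2]]

  R1 -= 2·R0 → [0,2,-1,-3]
  R2 -= -1·R0 → [0,6,-1,-9]
  R3 -= -4·R0 → [0,8,4,-14]
  R2 -= 3·R1 → [0,0,2,0]
  R3 -= 4·R1 → [0,0,8,-2]
  R3 -= 4·R2 → [0,0,0,-2]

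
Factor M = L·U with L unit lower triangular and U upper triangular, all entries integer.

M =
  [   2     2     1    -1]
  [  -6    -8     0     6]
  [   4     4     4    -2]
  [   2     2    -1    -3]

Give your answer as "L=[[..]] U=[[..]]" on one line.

  R1 -= -3·R0 → [0,-2,3,3]
  R2 -= 2·R0 → [0,0,2,0]
  R3 -= 1·R0 → [0,0,-2,-2]
  R2 -= 0·R1 → [0,0,2,0]
  R3 -= 0·R1 → [0,0,-2,-2]
  R3 -= -1·R2 → [0,0,0,-2]

L=[[1,0,0,0],[-3,1,0,0],[2,0,1,0],[1,0,-1,1]] U=[[2,2,1,-1],[0,-2,3,3],[0,0,2,0],[0,0,0,-2]]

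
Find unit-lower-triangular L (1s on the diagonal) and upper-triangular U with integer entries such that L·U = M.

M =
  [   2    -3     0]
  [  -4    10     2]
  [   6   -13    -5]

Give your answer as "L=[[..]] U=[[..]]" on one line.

L=[[1,0,0],[-2,1,0],[3,-1,1]] U=[[2,-3,0],[0,4,2],[0,0,-3]]

  row1 -= -2·row0 → [0,4,2]
  row2 -= 3·row0 → [0,-4,-5]
  row2 -= -1·row1 → [0,0,-3]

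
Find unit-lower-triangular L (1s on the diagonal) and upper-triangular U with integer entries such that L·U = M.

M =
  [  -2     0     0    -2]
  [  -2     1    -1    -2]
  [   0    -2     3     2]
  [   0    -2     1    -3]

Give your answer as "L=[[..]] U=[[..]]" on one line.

L=[[1,0,0,0],[1,1,0,0],[0,-2,1,0],[0,-2,-1,1]] U=[[-2,0,0,-2],[0,1,-1,0],[0,0,1,2],[0,0,0,-1]]

  R1 -= 1·R0 → [0,1,-1,0]
  R2 -= 0·R0 → [0,-2,3,2]
  R3 -= 0·R0 → [0,-2,1,-3]
  R2 -= -2·R1 → [0,0,1,2]
  R3 -= -2·R1 → [0,0,-1,-3]
  R3 -= -1·R2 → [0,0,0,-1]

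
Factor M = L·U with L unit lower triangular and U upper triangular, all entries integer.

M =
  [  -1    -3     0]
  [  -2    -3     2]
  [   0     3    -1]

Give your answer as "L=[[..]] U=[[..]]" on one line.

  row1 -= 2·row0 → [0,3,2]
  row2 -= 0·row0 → [0,3,-1]
  row2 -= 1·row1 → [0,0,-3]

L=[[1,0,0],[2,1,0],[0,1,1]] U=[[-1,-3,0],[0,3,2],[0,0,-3]]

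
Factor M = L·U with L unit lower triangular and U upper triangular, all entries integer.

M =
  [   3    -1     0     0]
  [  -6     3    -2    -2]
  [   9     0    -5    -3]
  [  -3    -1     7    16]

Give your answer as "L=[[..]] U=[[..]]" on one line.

  row1 -= -2·row0 → [0,1,-2,-2]
  row2 -= 3·row0 → [0,3,-5,-3]
  row3 -= -1·row0 → [0,-2,7,16]
  row2 -= 3·row1 → [0,0,1,3]
  row3 -= -2·row1 → [0,0,3,12]
  row3 -= 3·row2 → [0,0,0,3]

L=[[1,0,0,0],[-2,1,0,0],[3,3,1,0],[-1,-2,3,1]] U=[[3,-1,0,0],[0,1,-2,-2],[0,0,1,3],[0,0,0,3]]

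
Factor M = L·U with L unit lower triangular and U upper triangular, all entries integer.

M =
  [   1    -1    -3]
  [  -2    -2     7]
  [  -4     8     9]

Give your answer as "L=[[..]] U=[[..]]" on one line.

L=[[1,0,0],[-2,1,0],[-4,-1,1]] U=[[1,-1,-3],[0,-4,1],[0,0,-2]]

  R1 -= -2·R0 → [0,-4,1]
  R2 -= -4·R0 → [0,4,-3]
  R2 -= -1·R1 → [0,0,-2]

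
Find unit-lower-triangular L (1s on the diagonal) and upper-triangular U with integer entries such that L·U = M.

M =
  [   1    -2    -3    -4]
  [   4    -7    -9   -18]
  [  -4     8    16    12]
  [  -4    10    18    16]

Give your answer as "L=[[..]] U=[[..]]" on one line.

L=[[1,0,0,0],[4,1,0,0],[-4,0,1,0],[-4,2,0,1]] U=[[1,-2,-3,-4],[0,1,3,-2],[0,0,4,-4],[0,0,0,4]]

  r1 -= 4·r0 → [0,1,3,-2]
  r2 -= -4·r0 → [0,0,4,-4]
  r3 -= -4·r0 → [0,2,6,0]
  r2 -= 0·r1 → [0,0,4,-4]
  r3 -= 2·r1 → [0,0,0,4]
  r3 -= 0·r2 → [0,0,0,4]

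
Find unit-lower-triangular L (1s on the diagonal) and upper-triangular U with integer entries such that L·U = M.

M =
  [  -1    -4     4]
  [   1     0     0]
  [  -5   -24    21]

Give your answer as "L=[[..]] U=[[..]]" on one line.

  r1 -= -1·r0 → [0,-4,4]
  r2 -= 5·r0 → [0,-4,1]
  r2 -= 1·r1 → [0,0,-3]

L=[[1,0,0],[-1,1,0],[5,1,1]] U=[[-1,-4,4],[0,-4,4],[0,0,-3]]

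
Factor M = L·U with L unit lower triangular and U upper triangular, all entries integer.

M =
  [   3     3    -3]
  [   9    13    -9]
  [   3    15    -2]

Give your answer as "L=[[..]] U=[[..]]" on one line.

  row1 -= 3·row0 → [0,4,0]
  row2 -= 1·row0 → [0,12,1]
  row2 -= 3·row1 → [0,0,1]

L=[[1,0,0],[3,1,0],[1,3,1]] U=[[3,3,-3],[0,4,0],[0,0,1]]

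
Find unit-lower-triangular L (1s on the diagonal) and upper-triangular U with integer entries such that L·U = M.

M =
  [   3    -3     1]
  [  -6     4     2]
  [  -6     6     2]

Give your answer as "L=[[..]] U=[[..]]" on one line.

  row1 -= -2·row0 → [0,-2,4]
  row2 -= -2·row0 → [0,0,4]
  row2 -= 0·row1 → [0,0,4]

L=[[1,0,0],[-2,1,0],[-2,0,1]] U=[[3,-3,1],[0,-2,4],[0,0,4]]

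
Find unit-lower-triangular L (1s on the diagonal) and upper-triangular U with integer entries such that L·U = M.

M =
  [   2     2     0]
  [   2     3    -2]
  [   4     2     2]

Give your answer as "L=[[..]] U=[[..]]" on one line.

  r1 -= 1·r0 → [0,1,-2]
  r2 -= 2·r0 → [0,-2,2]
  r2 -= -2·r1 → [0,0,-2]

L=[[1,0,0],[1,1,0],[2,-2,1]] U=[[2,2,0],[0,1,-2],[0,0,-2]]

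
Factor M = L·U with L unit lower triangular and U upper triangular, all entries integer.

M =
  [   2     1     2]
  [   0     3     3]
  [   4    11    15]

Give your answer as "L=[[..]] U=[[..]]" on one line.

  r1 -= 0·r0 → [0,3,3]
  r2 -= 2·r0 → [0,9,11]
  r2 -= 3·r1 → [0,0,2]

L=[[1,0,0],[0,1,0],[2,3,1]] U=[[2,1,2],[0,3,3],[0,0,2]]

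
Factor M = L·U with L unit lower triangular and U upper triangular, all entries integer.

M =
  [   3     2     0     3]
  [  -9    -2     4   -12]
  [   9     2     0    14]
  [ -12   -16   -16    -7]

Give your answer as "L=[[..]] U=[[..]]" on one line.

L=[[1,0,0,0],[-3,1,0,0],[3,-1,1,0],[-4,-2,-2,1]] U=[[3,2,0,3],[0,4,4,-3],[0,0,4,2],[0,0,0,3]]

  r1 -= -3·r0 → [0,4,4,-3]
  r2 -= 3·r0 → [0,-4,0,5]
  r3 -= -4·r0 → [0,-8,-16,5]
  r2 -= -1·r1 → [0,0,4,2]
  r3 -= -2·r1 → [0,0,-8,-1]
  r3 -= -2·r2 → [0,0,0,3]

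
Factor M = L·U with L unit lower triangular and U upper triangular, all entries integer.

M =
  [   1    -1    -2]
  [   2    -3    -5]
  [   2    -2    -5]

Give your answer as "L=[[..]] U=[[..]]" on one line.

  r1 -= 2·r0 → [0,-1,-1]
  r2 -= 2·r0 → [0,0,-1]
  r2 -= 0·r1 → [0,0,-1]

L=[[1,0,0],[2,1,0],[2,0,1]] U=[[1,-1,-2],[0,-1,-1],[0,0,-1]]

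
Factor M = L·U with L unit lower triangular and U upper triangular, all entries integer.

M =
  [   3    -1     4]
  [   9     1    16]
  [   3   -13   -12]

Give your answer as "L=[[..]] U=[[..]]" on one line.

L=[[1,0,0],[3,1,0],[1,-3,1]] U=[[3,-1,4],[0,4,4],[0,0,-4]]

  r1 -= 3·r0 → [0,4,4]
  r2 -= 1·r0 → [0,-12,-16]
  r2 -= -3·r1 → [0,0,-4]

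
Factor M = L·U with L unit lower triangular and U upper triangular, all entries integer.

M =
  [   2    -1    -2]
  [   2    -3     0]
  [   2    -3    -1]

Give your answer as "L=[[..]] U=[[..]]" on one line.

L=[[1,0,0],[1,1,0],[1,1,1]] U=[[2,-1,-2],[0,-2,2],[0,0,-1]]

  R1 -= 1·R0 → [0,-2,2]
  R2 -= 1·R0 → [0,-2,1]
  R2 -= 1·R1 → [0,0,-1]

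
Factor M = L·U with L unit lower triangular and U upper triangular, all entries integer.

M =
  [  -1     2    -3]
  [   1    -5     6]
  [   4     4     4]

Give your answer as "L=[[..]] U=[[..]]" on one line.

  r1 -= -1·r0 → [0,-3,3]
  r2 -= -4·r0 → [0,12,-8]
  r2 -= -4·r1 → [0,0,4]

L=[[1,0,0],[-1,1,0],[-4,-4,1]] U=[[-1,2,-3],[0,-3,3],[0,0,4]]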